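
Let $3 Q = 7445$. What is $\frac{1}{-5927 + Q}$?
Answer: $- \frac{3}{10336} \approx -0.00029025$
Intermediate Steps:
$Q = \frac{7445}{3}$ ($Q = \frac{1}{3} \cdot 7445 = \frac{7445}{3} \approx 2481.7$)
$\frac{1}{-5927 + Q} = \frac{1}{-5927 + \frac{7445}{3}} = \frac{1}{- \frac{10336}{3}} = - \frac{3}{10336}$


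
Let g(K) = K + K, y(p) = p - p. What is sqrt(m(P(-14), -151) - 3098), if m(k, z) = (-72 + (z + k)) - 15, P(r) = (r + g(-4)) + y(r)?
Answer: I*sqrt(3358) ≈ 57.948*I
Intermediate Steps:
y(p) = 0
g(K) = 2*K
P(r) = -8 + r (P(r) = (r + 2*(-4)) + 0 = (r - 8) + 0 = (-8 + r) + 0 = -8 + r)
m(k, z) = -87 + k + z (m(k, z) = (-72 + (k + z)) - 15 = (-72 + k + z) - 15 = -87 + k + z)
sqrt(m(P(-14), -151) - 3098) = sqrt((-87 + (-8 - 14) - 151) - 3098) = sqrt((-87 - 22 - 151) - 3098) = sqrt(-260 - 3098) = sqrt(-3358) = I*sqrt(3358)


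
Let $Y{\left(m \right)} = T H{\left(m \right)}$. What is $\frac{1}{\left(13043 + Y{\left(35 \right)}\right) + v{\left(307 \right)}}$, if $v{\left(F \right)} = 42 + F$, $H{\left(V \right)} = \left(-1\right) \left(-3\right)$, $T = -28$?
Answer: $\frac{1}{13308} \approx 7.5143 \cdot 10^{-5}$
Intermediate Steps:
$H{\left(V \right)} = 3$
$Y{\left(m \right)} = -84$ ($Y{\left(m \right)} = \left(-28\right) 3 = -84$)
$\frac{1}{\left(13043 + Y{\left(35 \right)}\right) + v{\left(307 \right)}} = \frac{1}{\left(13043 - 84\right) + \left(42 + 307\right)} = \frac{1}{12959 + 349} = \frac{1}{13308}$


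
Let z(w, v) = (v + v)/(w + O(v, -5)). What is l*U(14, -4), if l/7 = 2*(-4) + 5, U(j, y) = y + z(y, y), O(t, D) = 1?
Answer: 28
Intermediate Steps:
z(w, v) = 2*v/(1 + w) (z(w, v) = (v + v)/(w + 1) = (2*v)/(1 + w) = 2*v/(1 + w))
U(j, y) = y + 2*y/(1 + y)
l = -21 (l = 7*(2*(-4) + 5) = 7*(-8 + 5) = 7*(-3) = -21)
l*U(14, -4) = -(-84)*(3 - 4)/(1 - 4) = -(-84)*(-1)/(-3) = -(-84)*(-1)*(-1)/3 = -21*(-4/3) = 28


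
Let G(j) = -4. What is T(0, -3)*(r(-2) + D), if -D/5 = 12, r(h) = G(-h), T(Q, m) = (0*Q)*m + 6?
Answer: -384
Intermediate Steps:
T(Q, m) = 6 (T(Q, m) = 0*m + 6 = 0 + 6 = 6)
r(h) = -4
D = -60 (D = -5*12 = -60)
T(0, -3)*(r(-2) + D) = 6*(-4 - 60) = 6*(-64) = -384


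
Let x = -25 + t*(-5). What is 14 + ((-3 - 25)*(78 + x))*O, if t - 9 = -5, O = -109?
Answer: 100730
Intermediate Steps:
t = 4 (t = 9 - 5 = 4)
x = -45 (x = -25 + 4*(-5) = -25 - 20 = -45)
14 + ((-3 - 25)*(78 + x))*O = 14 + ((-3 - 25)*(78 - 45))*(-109) = 14 - 28*33*(-109) = 14 - 924*(-109) = 14 + 100716 = 100730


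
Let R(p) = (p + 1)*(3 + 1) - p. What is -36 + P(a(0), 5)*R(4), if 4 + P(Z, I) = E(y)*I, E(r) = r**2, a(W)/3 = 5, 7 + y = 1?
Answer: 2780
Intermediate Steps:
y = -6 (y = -7 + 1 = -6)
a(W) = 15 (a(W) = 3*5 = 15)
R(p) = 4 + 3*p (R(p) = (1 + p)*4 - p = (4 + 4*p) - p = 4 + 3*p)
P(Z, I) = -4 + 36*I (P(Z, I) = -4 + (-6)**2*I = -4 + 36*I)
-36 + P(a(0), 5)*R(4) = -36 + (-4 + 36*5)*(4 + 3*4) = -36 + (-4 + 180)*(4 + 12) = -36 + 176*16 = -36 + 2816 = 2780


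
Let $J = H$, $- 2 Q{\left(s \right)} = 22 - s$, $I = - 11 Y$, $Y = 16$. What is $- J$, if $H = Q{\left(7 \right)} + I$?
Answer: $\frac{367}{2} \approx 183.5$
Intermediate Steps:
$I = -176$ ($I = \left(-11\right) 16 = -176$)
$Q{\left(s \right)} = -11 + \frac{s}{2}$ ($Q{\left(s \right)} = - \frac{22 - s}{2} = -11 + \frac{s}{2}$)
$H = - \frac{367}{2}$ ($H = \left(-11 + \frac{1}{2} \cdot 7\right) - 176 = \left(-11 + \frac{7}{2}\right) - 176 = - \frac{15}{2} - 176 = - \frac{367}{2} \approx -183.5$)
$J = - \frac{367}{2} \approx -183.5$
$- J = \left(-1\right) \left(- \frac{367}{2}\right) = \frac{367}{2}$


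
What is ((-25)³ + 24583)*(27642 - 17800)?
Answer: 88164636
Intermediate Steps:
((-25)³ + 24583)*(27642 - 17800) = (-15625 + 24583)*9842 = 8958*9842 = 88164636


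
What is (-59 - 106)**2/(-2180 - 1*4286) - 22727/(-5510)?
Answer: -764242/8906915 ≈ -0.085803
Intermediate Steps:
(-59 - 106)**2/(-2180 - 1*4286) - 22727/(-5510) = (-165)**2/(-2180 - 4286) - 22727*(-1/5510) = 27225/(-6466) + 22727/5510 = 27225*(-1/6466) + 22727/5510 = -27225/6466 + 22727/5510 = -764242/8906915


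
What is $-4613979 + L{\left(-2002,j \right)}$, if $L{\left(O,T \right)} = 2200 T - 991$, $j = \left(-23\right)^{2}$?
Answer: $-3451170$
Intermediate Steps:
$j = 529$
$L{\left(O,T \right)} = -991 + 2200 T$
$-4613979 + L{\left(-2002,j \right)} = -4613979 + \left(-991 + 2200 \cdot 529\right) = -4613979 + \left(-991 + 1163800\right) = -4613979 + 1162809 = -3451170$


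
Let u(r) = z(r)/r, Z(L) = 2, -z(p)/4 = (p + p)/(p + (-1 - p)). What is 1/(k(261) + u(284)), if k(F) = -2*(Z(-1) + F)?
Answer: -1/518 ≈ -0.0019305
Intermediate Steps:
z(p) = 8*p (z(p) = -4*(p + p)/(p + (-1 - p)) = -4*2*p/(-1) = -4*2*p*(-1) = -(-8)*p = 8*p)
k(F) = -4 - 2*F (k(F) = -2*(2 + F) = -4 - 2*F)
u(r) = 8 (u(r) = (8*r)/r = 8)
1/(k(261) + u(284)) = 1/((-4 - 2*261) + 8) = 1/((-4 - 522) + 8) = 1/(-526 + 8) = 1/(-518) = -1/518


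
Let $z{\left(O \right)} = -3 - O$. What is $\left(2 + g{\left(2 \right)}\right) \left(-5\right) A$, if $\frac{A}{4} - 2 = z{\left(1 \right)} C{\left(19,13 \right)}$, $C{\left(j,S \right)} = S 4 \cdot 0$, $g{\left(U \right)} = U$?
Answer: $-160$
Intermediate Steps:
$C{\left(j,S \right)} = 0$ ($C{\left(j,S \right)} = 4 S 0 = 0$)
$A = 8$ ($A = 8 + 4 \left(-3 - 1\right) 0 = 8 + 4 \left(\left(-4\right) 0\right) = 8 + 4 \cdot 0 = 8 + 0 = 8$)
$\left(2 + g{\left(2 \right)}\right) \left(-5\right) A = \left(2 + 2\right) \left(-5\right) 8 = 4 \left(-5\right) 8 = \left(-20\right) 8 = -160$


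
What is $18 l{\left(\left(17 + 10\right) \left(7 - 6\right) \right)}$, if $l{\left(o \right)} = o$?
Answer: $486$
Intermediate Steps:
$18 l{\left(\left(17 + 10\right) \left(7 - 6\right) \right)} = 18 \left(17 + 10\right) \left(7 - 6\right) = 18 \cdot 27 \cdot 1 = 18 \cdot 27 = 486$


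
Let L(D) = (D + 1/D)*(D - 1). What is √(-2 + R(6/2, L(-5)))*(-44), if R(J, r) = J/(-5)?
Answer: -44*I*√65/5 ≈ -70.948*I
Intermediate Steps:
L(D) = (-1 + D)*(D + 1/D) (L(D) = (D + 1/D)*(-1 + D) = (-1 + D)*(D + 1/D))
R(J, r) = -J/5 (R(J, r) = J*(-⅕) = -J/5)
√(-2 + R(6/2, L(-5)))*(-44) = √(-2 - 6/(5*2))*(-44) = √(-2 - ⅕*3)*(-44) = √(-2 - ⅗)*(-44) = √(-13/5)*(-44) = (I*√65/5)*(-44) = -44*I*√65/5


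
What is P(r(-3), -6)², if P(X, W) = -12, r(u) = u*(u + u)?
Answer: 144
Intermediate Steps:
r(u) = 2*u² (r(u) = u*(2*u) = 2*u²)
P(r(-3), -6)² = (-12)² = 144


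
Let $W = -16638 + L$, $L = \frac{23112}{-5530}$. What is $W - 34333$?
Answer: $- \frac{140946371}{2765} \approx -50975.0$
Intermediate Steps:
$L = - \frac{11556}{2765}$ ($L = 23112 \left(- \frac{1}{5530}\right) = - \frac{11556}{2765} \approx -4.1794$)
$W = - \frac{46015626}{2765}$ ($W = -16638 - \frac{11556}{2765} = - \frac{46015626}{2765} \approx -16642.0$)
$W - 34333 = - \frac{46015626}{2765} - 34333 = - \frac{140946371}{2765}$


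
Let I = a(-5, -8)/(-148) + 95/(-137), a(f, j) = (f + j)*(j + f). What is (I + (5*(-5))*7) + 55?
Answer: -2470333/20276 ≈ -121.84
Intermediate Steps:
a(f, j) = (f + j)² (a(f, j) = (f + j)*(f + j) = (f + j)²)
I = -37213/20276 (I = (-5 - 8)²/(-148) + 95/(-137) = (-13)²*(-1/148) + 95*(-1/137) = 169*(-1/148) - 95/137 = -169/148 - 95/137 = -37213/20276 ≈ -1.8353)
(I + (5*(-5))*7) + 55 = (-37213/20276 + (5*(-5))*7) + 55 = (-37213/20276 - 25*7) + 55 = (-37213/20276 - 175) + 55 = -3585513/20276 + 55 = -2470333/20276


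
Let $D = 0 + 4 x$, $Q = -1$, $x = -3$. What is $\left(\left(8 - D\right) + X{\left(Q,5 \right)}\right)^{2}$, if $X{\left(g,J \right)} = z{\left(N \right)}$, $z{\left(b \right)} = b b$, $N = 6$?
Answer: $3136$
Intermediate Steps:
$z{\left(b \right)} = b^{2}$
$X{\left(g,J \right)} = 36$ ($X{\left(g,J \right)} = 6^{2} = 36$)
$D = -12$ ($D = 0 + 4 \left(-3\right) = 0 - 12 = -12$)
$\left(\left(8 - D\right) + X{\left(Q,5 \right)}\right)^{2} = \left(\left(8 - -12\right) + 36\right)^{2} = \left(\left(8 + 12\right) + 36\right)^{2} = \left(20 + 36\right)^{2} = 56^{2} = 3136$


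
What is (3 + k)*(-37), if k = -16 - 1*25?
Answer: 1406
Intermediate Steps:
k = -41 (k = -16 - 25 = -41)
(3 + k)*(-37) = (3 - 41)*(-37) = -38*(-37) = 1406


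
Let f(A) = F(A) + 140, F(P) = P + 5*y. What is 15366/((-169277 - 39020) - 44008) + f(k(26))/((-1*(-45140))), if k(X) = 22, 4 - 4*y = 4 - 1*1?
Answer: -521945959/9111238160 ≈ -0.057286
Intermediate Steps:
y = ¼ (y = 1 - (4 - 1*1)/4 = 1 - (4 - 1)/4 = 1 - ¼*3 = 1 - ¾ = ¼ ≈ 0.25000)
F(P) = 5/4 + P (F(P) = P + 5*(¼) = P + 5/4 = 5/4 + P)
f(A) = 565/4 + A (f(A) = (5/4 + A) + 140 = 565/4 + A)
15366/((-169277 - 39020) - 44008) + f(k(26))/((-1*(-45140))) = 15366/((-169277 - 39020) - 44008) + (565/4 + 22)/((-1*(-45140))) = 15366/(-208297 - 44008) + (653/4)/45140 = 15366/(-252305) + (653/4)*(1/45140) = 15366*(-1/252305) + 653/180560 = -15366/252305 + 653/180560 = -521945959/9111238160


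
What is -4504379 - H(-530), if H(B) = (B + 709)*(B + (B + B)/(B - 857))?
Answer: -6116178723/1387 ≈ -4.4096e+6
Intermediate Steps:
H(B) = (709 + B)*(B + 2*B/(-857 + B)) (H(B) = (709 + B)*(B + (2*B)/(-857 + B)) = (709 + B)*(B + 2*B/(-857 + B)))
-4504379 - H(-530) = -4504379 - (-530)*(-606195 + (-530)² - 146*(-530))/(-857 - 530) = -4504379 - (-530)*(-606195 + 280900 + 77380)/(-1387) = -4504379 - (-530)*(-1)*(-247915)/1387 = -4504379 - 1*(-131394950/1387) = -4504379 + 131394950/1387 = -6116178723/1387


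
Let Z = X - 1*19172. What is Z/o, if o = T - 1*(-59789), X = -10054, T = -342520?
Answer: 29226/282731 ≈ 0.10337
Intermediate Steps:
o = -282731 (o = -342520 - 1*(-59789) = -342520 + 59789 = -282731)
Z = -29226 (Z = -10054 - 1*19172 = -10054 - 19172 = -29226)
Z/o = -29226/(-282731) = -29226*(-1/282731) = 29226/282731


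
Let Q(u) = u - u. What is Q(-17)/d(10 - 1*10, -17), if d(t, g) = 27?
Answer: 0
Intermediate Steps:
Q(u) = 0
Q(-17)/d(10 - 1*10, -17) = 0/27 = 0*(1/27) = 0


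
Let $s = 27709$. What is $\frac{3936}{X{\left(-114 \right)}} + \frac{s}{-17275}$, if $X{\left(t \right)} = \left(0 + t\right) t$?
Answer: $- \frac{24342647}{18708825} \approx -1.3011$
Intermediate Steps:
$X{\left(t \right)} = t^{2}$ ($X{\left(t \right)} = t t = t^{2}$)
$\frac{3936}{X{\left(-114 \right)}} + \frac{s}{-17275} = \frac{3936}{\left(-114\right)^{2}} + \frac{27709}{-17275} = \frac{3936}{12996} + 27709 \left(- \frac{1}{17275}\right) = 3936 \cdot \frac{1}{12996} - \frac{27709}{17275} = \frac{328}{1083} - \frac{27709}{17275} = - \frac{24342647}{18708825}$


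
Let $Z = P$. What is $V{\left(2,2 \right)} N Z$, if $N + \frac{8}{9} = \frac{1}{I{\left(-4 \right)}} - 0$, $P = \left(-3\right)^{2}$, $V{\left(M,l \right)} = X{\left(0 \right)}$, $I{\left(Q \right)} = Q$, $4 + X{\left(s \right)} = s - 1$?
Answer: $\frac{205}{4} \approx 51.25$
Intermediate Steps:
$X{\left(s \right)} = -5 + s$ ($X{\left(s \right)} = -4 + \left(s - 1\right) = -4 + \left(-1 + s\right) = -5 + s$)
$V{\left(M,l \right)} = -5$ ($V{\left(M,l \right)} = -5 + 0 = -5$)
$P = 9$
$Z = 9$
$N = - \frac{41}{36}$ ($N = - \frac{8}{9} + \left(\frac{1}{-4} - 0\right) = - \frac{8}{9} + \left(- \frac{1}{4} + 0\right) = - \frac{8}{9} - \frac{1}{4} = - \frac{41}{36} \approx -1.1389$)
$V{\left(2,2 \right)} N Z = \left(-5\right) \left(- \frac{41}{36}\right) 9 = \frac{205}{36} \cdot 9 = \frac{205}{4}$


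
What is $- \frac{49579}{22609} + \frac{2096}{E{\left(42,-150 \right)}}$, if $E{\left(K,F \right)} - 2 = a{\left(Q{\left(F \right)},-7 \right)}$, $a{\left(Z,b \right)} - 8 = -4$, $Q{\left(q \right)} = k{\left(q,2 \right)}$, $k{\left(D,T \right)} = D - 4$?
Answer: $\frac{23545495}{67827} \approx 347.14$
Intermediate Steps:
$k{\left(D,T \right)} = -4 + D$
$Q{\left(q \right)} = -4 + q$
$a{\left(Z,b \right)} = 4$ ($a{\left(Z,b \right)} = 8 - 4 = 4$)
$E{\left(K,F \right)} = 6$ ($E{\left(K,F \right)} = 2 + 4 = 6$)
$- \frac{49579}{22609} + \frac{2096}{E{\left(42,-150 \right)}} = - \frac{49579}{22609} + \frac{2096}{6} = \left(-49579\right) \frac{1}{22609} + 2096 \cdot \frac{1}{6} = - \frac{49579}{22609} + \frac{1048}{3} = \frac{23545495}{67827}$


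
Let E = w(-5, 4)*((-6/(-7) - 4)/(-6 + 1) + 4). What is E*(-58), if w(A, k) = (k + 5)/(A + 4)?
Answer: 84564/35 ≈ 2416.1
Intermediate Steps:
w(A, k) = (5 + k)/(4 + A)
E = -1458/35 (E = ((5 + 4)/(4 - 5))*((-6/(-7) - 4)/(-6 + 1) + 4) = (9/(-1))*((-6*(-⅐) - 4)/(-5) + 4) = (-1*9)*((6/7 - 4)*(-⅕) + 4) = -9*(-22/7*(-⅕) + 4) = -9*(22/35 + 4) = -9*162/35 = -1458/35 ≈ -41.657)
E*(-58) = -1458/35*(-58) = 84564/35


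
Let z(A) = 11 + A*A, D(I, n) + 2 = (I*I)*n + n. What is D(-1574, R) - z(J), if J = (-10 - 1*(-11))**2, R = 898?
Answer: 2224774332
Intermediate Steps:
D(I, n) = -2 + n + n*I**2 (D(I, n) = -2 + ((I*I)*n + n) = -2 + (I**2*n + n) = -2 + (n*I**2 + n) = -2 + (n + n*I**2) = -2 + n + n*I**2)
J = 1 (J = (-10 + 11)**2 = 1**2 = 1)
z(A) = 11 + A**2
D(-1574, R) - z(J) = (-2 + 898 + 898*(-1574)**2) - (11 + 1**2) = (-2 + 898 + 898*2477476) - (11 + 1) = (-2 + 898 + 2224773448) - 1*12 = 2224774344 - 12 = 2224774332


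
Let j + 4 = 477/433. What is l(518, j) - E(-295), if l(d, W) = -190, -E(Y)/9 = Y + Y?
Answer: -5500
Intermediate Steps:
j = -1255/433 (j = -4 + 477/433 = -1255/433 ≈ -2.8984)
E(Y) = -18*Y (E(Y) = -9*(Y + Y) = -18*Y)
l(518, j) - E(-295) = -190 - (-18)*(-295) = -190 - 1*5310 = -190 - 5310 = -5500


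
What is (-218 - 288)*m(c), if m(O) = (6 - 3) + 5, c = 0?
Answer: -4048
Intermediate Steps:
m(O) = 8 (m(O) = 3 + 5 = 8)
(-218 - 288)*m(c) = (-218 - 288)*8 = -506*8 = -4048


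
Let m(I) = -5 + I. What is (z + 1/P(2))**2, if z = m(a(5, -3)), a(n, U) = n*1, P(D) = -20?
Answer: 1/400 ≈ 0.0025000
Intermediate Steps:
a(n, U) = n
z = 0 (z = -5 + 5 = 0)
(z + 1/P(2))**2 = (0 + 1/(-20))**2 = (0 - 1/20)**2 = (-1/20)**2 = 1/400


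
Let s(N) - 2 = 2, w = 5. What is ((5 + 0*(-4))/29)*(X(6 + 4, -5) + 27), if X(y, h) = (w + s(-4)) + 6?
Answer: 210/29 ≈ 7.2414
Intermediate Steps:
s(N) = 4 (s(N) = 2 + 2 = 4)
X(y, h) = 15 (X(y, h) = (5 + 4) + 6 = 9 + 6 = 15)
((5 + 0*(-4))/29)*(X(6 + 4, -5) + 27) = ((5 + 0*(-4))/29)*(15 + 27) = ((5 + 0)*(1/29))*42 = (5*(1/29))*42 = (5/29)*42 = 210/29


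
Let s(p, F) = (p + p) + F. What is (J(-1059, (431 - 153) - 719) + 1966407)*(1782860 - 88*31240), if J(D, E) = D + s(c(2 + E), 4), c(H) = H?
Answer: -1898192647240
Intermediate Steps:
s(p, F) = F + 2*p (s(p, F) = 2*p + F = F + 2*p)
J(D, E) = 8 + D + 2*E (J(D, E) = D + (4 + 2*(2 + E)) = D + (4 + (4 + 2*E)) = D + (8 + 2*E) = 8 + D + 2*E)
(J(-1059, (431 - 153) - 719) + 1966407)*(1782860 - 88*31240) = ((8 - 1059 + 2*((431 - 153) - 719)) + 1966407)*(1782860 - 88*31240) = ((8 - 1059 + 2*(278 - 719)) + 1966407)*(1782860 - 2749120) = ((8 - 1059 + 2*(-441)) + 1966407)*(-966260) = ((8 - 1059 - 882) + 1966407)*(-966260) = (-1933 + 1966407)*(-966260) = 1964474*(-966260) = -1898192647240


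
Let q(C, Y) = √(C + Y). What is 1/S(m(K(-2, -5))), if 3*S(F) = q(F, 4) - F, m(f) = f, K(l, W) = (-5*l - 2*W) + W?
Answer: -45/206 - 3*√19/206 ≈ -0.28193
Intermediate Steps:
K(l, W) = -W - 5*l
S(F) = -F/3 + √(4 + F)/3 (S(F) = (√(F + 4) - F)/3 = (√(4 + F) - F)/3 = -F/3 + √(4 + F)/3)
1/S(m(K(-2, -5))) = 1/(-(-1*(-5) - 5*(-2))/3 + √(4 + (-1*(-5) - 5*(-2)))/3) = 1/(-(5 + 10)/3 + √(4 + (5 + 10))/3) = 1/(-⅓*15 + √(4 + 15)/3) = 1/(-5 + √19/3)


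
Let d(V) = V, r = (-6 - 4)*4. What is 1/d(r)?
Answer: -1/40 ≈ -0.025000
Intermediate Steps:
r = -40 (r = -10*4 = -40)
1/d(r) = 1/(-40) = -1/40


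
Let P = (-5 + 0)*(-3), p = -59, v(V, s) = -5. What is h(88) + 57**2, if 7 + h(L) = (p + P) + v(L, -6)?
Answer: 3193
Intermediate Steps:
P = 15 (P = -5*(-3) = 15)
h(L) = -56 (h(L) = -7 + ((-59 + 15) - 5) = -7 + (-44 - 5) = -7 - 49 = -56)
h(88) + 57**2 = -56 + 57**2 = -56 + 3249 = 3193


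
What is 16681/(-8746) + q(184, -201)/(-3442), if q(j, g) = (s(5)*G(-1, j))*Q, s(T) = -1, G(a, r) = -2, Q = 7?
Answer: -28769223/15051866 ≈ -1.9113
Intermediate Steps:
q(j, g) = 14 (q(j, g) = -1*(-2)*7 = 2*7 = 14)
16681/(-8746) + q(184, -201)/(-3442) = 16681/(-8746) + 14/(-3442) = 16681*(-1/8746) + 14*(-1/3442) = -16681/8746 - 7/1721 = -28769223/15051866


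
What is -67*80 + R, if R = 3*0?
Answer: -5360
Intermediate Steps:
R = 0
-67*80 + R = -67*80 + 0 = -5360 + 0 = -5360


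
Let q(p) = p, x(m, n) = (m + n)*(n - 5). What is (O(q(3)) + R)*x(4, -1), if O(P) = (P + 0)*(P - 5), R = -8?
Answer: 252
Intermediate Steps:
x(m, n) = (-5 + n)*(m + n) (x(m, n) = (m + n)*(-5 + n) = (-5 + n)*(m + n))
O(P) = P*(-5 + P)
(O(q(3)) + R)*x(4, -1) = (3*(-5 + 3) - 8)*((-1)**2 - 5*4 - 5*(-1) + 4*(-1)) = (3*(-2) - 8)*(1 - 20 + 5 - 4) = (-6 - 8)*(-18) = -14*(-18) = 252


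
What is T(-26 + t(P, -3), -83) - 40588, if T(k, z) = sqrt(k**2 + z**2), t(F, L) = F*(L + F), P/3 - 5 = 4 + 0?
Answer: -40588 + sqrt(393773) ≈ -39961.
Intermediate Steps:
P = 27 (P = 15 + 3*(4 + 0) = 15 + 3*4 = 15 + 12 = 27)
t(F, L) = F*(F + L)
T(-26 + t(P, -3), -83) - 40588 = sqrt((-26 + 27*(27 - 3))**2 + (-83)**2) - 40588 = sqrt((-26 + 27*24)**2 + 6889) - 40588 = sqrt((-26 + 648)**2 + 6889) - 40588 = sqrt(622**2 + 6889) - 40588 = sqrt(386884 + 6889) - 40588 = sqrt(393773) - 40588 = -40588 + sqrt(393773)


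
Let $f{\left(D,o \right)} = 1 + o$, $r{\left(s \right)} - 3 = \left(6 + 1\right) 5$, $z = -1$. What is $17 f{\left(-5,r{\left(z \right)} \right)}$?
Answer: $663$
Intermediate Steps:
$r{\left(s \right)} = 38$ ($r{\left(s \right)} = 3 + \left(6 + 1\right) 5 = 3 + 7 \cdot 5 = 3 + 35 = 38$)
$17 f{\left(-5,r{\left(z \right)} \right)} = 17 \left(1 + 38\right) = 17 \cdot 39 = 663$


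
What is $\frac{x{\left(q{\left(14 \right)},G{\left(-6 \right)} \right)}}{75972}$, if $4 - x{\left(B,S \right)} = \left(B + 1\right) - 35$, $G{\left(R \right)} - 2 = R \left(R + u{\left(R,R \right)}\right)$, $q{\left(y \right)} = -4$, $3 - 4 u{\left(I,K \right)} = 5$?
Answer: $\frac{7}{12662} \approx 0.00055283$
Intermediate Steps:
$u{\left(I,K \right)} = - \frac{1}{2}$ ($u{\left(I,K \right)} = \frac{3}{4} - \frac{5}{4} = - \frac{1}{2}$)
$G{\left(R \right)} = 2 + R \left(- \frac{1}{2} + R\right)$ ($G{\left(R \right)} = 2 + R \left(R - \frac{1}{2}\right) = 2 + R \left(- \frac{1}{2} + R\right)$)
$x{\left(B,S \right)} = 38 - B$ ($x{\left(B,S \right)} = 4 - \left(\left(B + 1\right) - 35\right) = 4 - \left(\left(1 + B\right) - 35\right) = 4 - \left(-34 + B\right) = 38 - B$)
$\frac{x{\left(q{\left(14 \right)},G{\left(-6 \right)} \right)}}{75972} = \frac{38 - -4}{75972} = \left(38 + 4\right) \frac{1}{75972} = 42 \cdot \frac{1}{75972} = \frac{7}{12662}$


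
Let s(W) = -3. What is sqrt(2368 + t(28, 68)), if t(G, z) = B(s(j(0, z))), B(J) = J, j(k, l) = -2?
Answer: sqrt(2365) ≈ 48.631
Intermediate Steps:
t(G, z) = -3
sqrt(2368 + t(28, 68)) = sqrt(2368 - 3) = sqrt(2365)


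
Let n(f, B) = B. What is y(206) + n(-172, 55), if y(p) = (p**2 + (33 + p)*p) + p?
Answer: 91931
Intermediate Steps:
y(p) = p + p**2 + p*(33 + p) (y(p) = (p**2 + p*(33 + p)) + p = p + p**2 + p*(33 + p))
y(206) + n(-172, 55) = 2*206*(17 + 206) + 55 = 2*206*223 + 55 = 91876 + 55 = 91931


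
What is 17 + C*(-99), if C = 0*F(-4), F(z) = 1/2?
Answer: 17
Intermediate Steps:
F(z) = ½
C = 0 (C = 0*(½) = 0)
17 + C*(-99) = 17 + 0*(-99) = 17 + 0 = 17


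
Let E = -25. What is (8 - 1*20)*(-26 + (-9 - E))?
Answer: 120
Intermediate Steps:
(8 - 1*20)*(-26 + (-9 - E)) = (8 - 1*20)*(-26 + (-9 - 1*(-25))) = (8 - 20)*(-26 + (-9 + 25)) = -12*(-26 + 16) = -12*(-10) = 120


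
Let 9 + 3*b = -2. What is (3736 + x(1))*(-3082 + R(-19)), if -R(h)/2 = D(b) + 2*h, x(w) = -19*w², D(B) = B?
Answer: -11146044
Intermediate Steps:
b = -11/3 (b = -3 + (⅓)*(-2) = -3 - ⅔ = -11/3 ≈ -3.6667)
R(h) = 22/3 - 4*h (R(h) = -2*(-11/3 + 2*h) = 22/3 - 4*h)
(3736 + x(1))*(-3082 + R(-19)) = (3736 - 19*1²)*(-3082 + (22/3 - 4*(-19))) = (3736 - 19*1)*(-3082 + (22/3 + 76)) = (3736 - 19)*(-3082 + 250/3) = 3717*(-8996/3) = -11146044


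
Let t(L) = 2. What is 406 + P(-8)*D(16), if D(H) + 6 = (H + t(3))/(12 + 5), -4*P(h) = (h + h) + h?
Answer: 6398/17 ≈ 376.35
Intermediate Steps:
P(h) = -3*h/4 (P(h) = -((h + h) + h)/4 = -(2*h + h)/4 = -3*h/4)
D(H) = -100/17 + H/17 (D(H) = -6 + (H + 2)/(12 + 5) = -6 + (2 + H)/17 = -6 + (2 + H)*(1/17) = -6 + (2/17 + H/17) = -100/17 + H/17)
406 + P(-8)*D(16) = 406 + (-3/4*(-8))*(-100/17 + (1/17)*16) = 406 + 6*(-100/17 + 16/17) = 406 + 6*(-84/17) = 406 - 504/17 = 6398/17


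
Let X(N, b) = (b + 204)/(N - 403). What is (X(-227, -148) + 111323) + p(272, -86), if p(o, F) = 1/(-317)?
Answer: 1588021282/14265 ≈ 1.1132e+5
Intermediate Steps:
p(o, F) = -1/317
X(N, b) = (204 + b)/(-403 + N)
(X(-227, -148) + 111323) + p(272, -86) = ((204 - 148)/(-403 - 227) + 111323) - 1/317 = (56/(-630) + 111323) - 1/317 = (-1/630*56 + 111323) - 1/317 = (-4/45 + 111323) - 1/317 = 5009531/45 - 1/317 = 1588021282/14265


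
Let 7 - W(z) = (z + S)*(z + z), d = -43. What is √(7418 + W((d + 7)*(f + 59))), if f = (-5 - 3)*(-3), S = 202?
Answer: 3*I*√1849079 ≈ 4079.4*I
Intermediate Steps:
f = 24 (f = -8*(-3) = 24)
W(z) = 7 - 2*z*(202 + z) (W(z) = 7 - (z + 202)*(z + z) = 7 - (202 + z)*2*z = 7 - 2*z*(202 + z))
√(7418 + W((d + 7)*(f + 59))) = √(7418 + (7 - 404*(-43 + 7)*(24 + 59) - 2*(-43 + 7)²*(24 + 59)²)) = √(7418 + (7 - (-14544)*83 - 2*(-36*83)²)) = √(7418 + (7 - 404*(-2988) - 2*(-2988)²)) = √(7418 + (7 + 1207152 - 2*8928144)) = √(7418 + (7 + 1207152 - 17856288)) = √(7418 - 16649129) = √(-16641711) = 3*I*√1849079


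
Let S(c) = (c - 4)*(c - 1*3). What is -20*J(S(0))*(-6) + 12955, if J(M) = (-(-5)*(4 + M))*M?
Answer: 128155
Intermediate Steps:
S(c) = (-4 + c)*(-3 + c) (S(c) = (-4 + c)*(c - 3) = (-4 + c)*(-3 + c))
J(M) = M*(20 + 5*M) (J(M) = (-(-20 - 5*M))*M = (20 + 5*M)*M = M*(20 + 5*M))
-20*J(S(0))*(-6) + 12955 = -100*(12 + 0**2 - 7*0)*(4 + (12 + 0**2 - 7*0))*(-6) + 12955 = -100*(12 + 0 + 0)*(4 + (12 + 0 + 0))*(-6) + 12955 = -100*12*(4 + 12)*(-6) + 12955 = -100*12*16*(-6) + 12955 = -20*960*(-6) + 12955 = -19200*(-6) + 12955 = 115200 + 12955 = 128155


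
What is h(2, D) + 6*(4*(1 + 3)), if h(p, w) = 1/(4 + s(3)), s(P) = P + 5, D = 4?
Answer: 1153/12 ≈ 96.083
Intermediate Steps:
s(P) = 5 + P
h(p, w) = 1/12 (h(p, w) = 1/(4 + (5 + 3)) = 1/(4 + 8) = 1/12)
h(2, D) + 6*(4*(1 + 3)) = 1/12 + 6*(4*(1 + 3)) = 1/12 + 6*(4*4) = 1/12 + 6*16 = 1/12 + 96 = 1153/12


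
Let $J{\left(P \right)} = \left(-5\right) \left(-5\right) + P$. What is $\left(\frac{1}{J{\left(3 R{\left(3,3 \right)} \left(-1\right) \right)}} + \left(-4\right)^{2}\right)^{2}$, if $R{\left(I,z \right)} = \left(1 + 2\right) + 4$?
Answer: $\frac{4225}{16} \approx 264.06$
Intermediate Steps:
$R{\left(I,z \right)} = 7$ ($R{\left(I,z \right)} = 3 + 4 = 7$)
$J{\left(P \right)} = 25 + P$
$\left(\frac{1}{J{\left(3 R{\left(3,3 \right)} \left(-1\right) \right)}} + \left(-4\right)^{2}\right)^{2} = \left(\frac{1}{25 + 3 \cdot 7 \left(-1\right)} + \left(-4\right)^{2}\right)^{2} = \left(\frac{1}{25 + 21 \left(-1\right)} + 16\right)^{2} = \left(\frac{1}{25 - 21} + 16\right)^{2} = \left(\frac{1}{4} + 16\right)^{2} = \left(\frac{65}{4}\right)^{2} = \frac{4225}{16}$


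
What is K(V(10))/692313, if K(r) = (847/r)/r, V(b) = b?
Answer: 847/69231300 ≈ 1.2234e-5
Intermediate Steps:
K(r) = 847/r²
K(V(10))/692313 = (847/10²)/692313 = (847*(1/100))*(1/692313) = (847/100)*(1/692313) = 847/69231300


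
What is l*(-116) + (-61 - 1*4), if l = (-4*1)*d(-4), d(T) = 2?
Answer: 863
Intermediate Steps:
l = -8 (l = -4*1*2 = -4*2 = -8)
l*(-116) + (-61 - 1*4) = -8*(-116) + (-61 - 1*4) = 928 + (-61 - 4) = 928 - 65 = 863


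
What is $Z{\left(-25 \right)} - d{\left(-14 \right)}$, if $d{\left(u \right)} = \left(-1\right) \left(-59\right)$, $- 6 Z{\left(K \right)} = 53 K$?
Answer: $\frac{971}{6} \approx 161.83$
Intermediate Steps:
$Z{\left(K \right)} = - \frac{53 K}{6}$
$d{\left(u \right)} = 59$
$Z{\left(-25 \right)} - d{\left(-14 \right)} = \left(- \frac{53}{6}\right) \left(-25\right) - 59 = \frac{1325}{6} - 59 = \frac{971}{6}$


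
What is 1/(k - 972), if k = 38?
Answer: -1/934 ≈ -0.0010707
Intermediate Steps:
1/(k - 972) = 1/(38 - 972) = 1/(-934) = -1/934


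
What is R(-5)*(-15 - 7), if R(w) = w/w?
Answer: -22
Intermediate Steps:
R(w) = 1
R(-5)*(-15 - 7) = 1*(-15 - 7) = 1*(-22) = -22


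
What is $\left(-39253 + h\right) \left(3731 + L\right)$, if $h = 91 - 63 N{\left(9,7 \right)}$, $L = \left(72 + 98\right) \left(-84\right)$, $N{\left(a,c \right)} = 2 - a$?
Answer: $408467829$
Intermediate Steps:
$L = -14280$ ($L = 170 \left(-84\right) = -14280$)
$h = 532$ ($h = 91 - 63 \left(2 - 9\right) = 91 - -441 = 91 + 441 = 532$)
$\left(-39253 + h\right) \left(3731 + L\right) = \left(-39253 + 532\right) \left(3731 - 14280\right) = \left(-38721\right) \left(-10549\right) = 408467829$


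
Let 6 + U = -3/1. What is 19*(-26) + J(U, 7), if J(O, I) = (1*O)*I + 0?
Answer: -557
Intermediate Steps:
U = -9 (U = -6 - 3/1 = -6 - 3*1 = -6 - 3 = -9)
J(O, I) = I*O (J(O, I) = O*I + 0 = I*O + 0 = I*O)
19*(-26) + J(U, 7) = 19*(-26) + 7*(-9) = -494 - 63 = -557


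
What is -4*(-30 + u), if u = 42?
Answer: -48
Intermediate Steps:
-4*(-30 + u) = -4*(-30 + 42) = -4*12 = -48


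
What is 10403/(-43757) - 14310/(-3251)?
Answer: 592342517/142254007 ≈ 4.1640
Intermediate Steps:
10403/(-43757) - 14310/(-3251) = 10403*(-1/43757) - 14310*(-1/3251) = -10403/43757 + 14310/3251 = 592342517/142254007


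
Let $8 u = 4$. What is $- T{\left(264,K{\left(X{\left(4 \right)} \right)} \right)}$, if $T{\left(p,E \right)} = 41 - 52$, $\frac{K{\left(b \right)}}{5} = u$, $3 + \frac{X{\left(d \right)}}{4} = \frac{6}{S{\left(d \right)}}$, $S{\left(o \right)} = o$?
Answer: $11$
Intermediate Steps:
$u = \frac{1}{2}$ ($u = \frac{1}{8} \cdot 4 = \frac{1}{2} \approx 0.5$)
$X{\left(d \right)} = -12 + \frac{24}{d}$ ($X{\left(d \right)} = -12 + 4 \frac{6}{d} = -12 + \frac{24}{d}$)
$K{\left(b \right)} = \frac{5}{2}$ ($K{\left(b \right)} = 5 \cdot \frac{1}{2} = \frac{5}{2}$)
$T{\left(p,E \right)} = -11$
$- T{\left(264,K{\left(X{\left(4 \right)} \right)} \right)} = \left(-1\right) \left(-11\right) = 11$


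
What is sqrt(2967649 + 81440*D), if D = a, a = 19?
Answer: sqrt(4515009) ≈ 2124.9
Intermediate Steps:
D = 19
sqrt(2967649 + 81440*D) = sqrt(2967649 + 81440*19) = sqrt(2967649 + 1547360) = sqrt(4515009)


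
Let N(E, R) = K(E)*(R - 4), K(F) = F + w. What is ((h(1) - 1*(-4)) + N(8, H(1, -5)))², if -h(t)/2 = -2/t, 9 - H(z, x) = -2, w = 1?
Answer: 5041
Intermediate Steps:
K(F) = 1 + F (K(F) = F + 1 = 1 + F)
H(z, x) = 11 (H(z, x) = 9 - 1*(-2) = 9 + 2 = 11)
h(t) = 4/t (h(t) = -(-4)/t = 4/t)
N(E, R) = (1 + E)*(-4 + R) (N(E, R) = (1 + E)*(R - 4) = (1 + E)*(-4 + R))
((h(1) - 1*(-4)) + N(8, H(1, -5)))² = ((4/1 - 1*(-4)) + (1 + 8)*(-4 + 11))² = ((4*1 + 4) + 9*7)² = ((4 + 4) + 63)² = (8 + 63)² = 71² = 5041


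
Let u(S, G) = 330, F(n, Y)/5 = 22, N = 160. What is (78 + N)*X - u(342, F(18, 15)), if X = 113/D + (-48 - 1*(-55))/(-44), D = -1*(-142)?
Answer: -278769/1562 ≈ -178.47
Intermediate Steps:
F(n, Y) = 110 (F(n, Y) = 5*22 = 110)
D = 142
X = 1989/3124 (X = 113/142 + (-48 - 1*(-55))/(-44) = 113*(1/142) + (-48 + 55)*(-1/44) = 113/142 + 7*(-1/44) = 113/142 - 7/44 = 1989/3124 ≈ 0.63668)
(78 + N)*X - u(342, F(18, 15)) = (78 + 160)*(1989/3124) - 1*330 = 238*(1989/3124) - 330 = 236691/1562 - 330 = -278769/1562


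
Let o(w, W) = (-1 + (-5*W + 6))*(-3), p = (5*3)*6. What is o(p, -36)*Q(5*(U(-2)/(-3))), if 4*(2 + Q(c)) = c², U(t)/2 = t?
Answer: -15170/3 ≈ -5056.7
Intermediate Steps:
U(t) = 2*t
p = 90 (p = 15*6 = 90)
Q(c) = -2 + c²/4
o(w, W) = -15 + 15*W (o(w, W) = (-1 + (6 - 5*W))*(-3) = (5 - 5*W)*(-3) = -15 + 15*W)
o(p, -36)*Q(5*(U(-2)/(-3))) = (-15 + 15*(-36))*(-2 + (5*((2*(-2))/(-3)))²/4) = (-15 - 540)*(-2 + (5*(-4*(-⅓)))²/4) = -555*(-2 + (5*(4/3))²/4) = -555*(-2 + (20/3)²/4) = -555*(-2 + (¼)*(400/9)) = -555*(-2 + 100/9) = -555*82/9 = -15170/3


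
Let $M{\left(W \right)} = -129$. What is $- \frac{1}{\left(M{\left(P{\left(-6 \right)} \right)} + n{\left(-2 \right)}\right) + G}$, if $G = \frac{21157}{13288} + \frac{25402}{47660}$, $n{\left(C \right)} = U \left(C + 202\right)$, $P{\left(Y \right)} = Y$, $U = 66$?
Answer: $- \frac{158326520}{2069822414019} \approx -7.6493 \cdot 10^{-5}$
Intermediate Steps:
$n{\left(C \right)} = 13332 + 66 C$ ($n{\left(C \right)} = 66 \left(C + 202\right) = 66 \left(202 + C\right) = 13332 + 66 C$)
$G = \frac{336471099}{158326520}$ ($G = 21157 \cdot \frac{1}{13288} + 25402 \cdot \frac{1}{47660} = \frac{21157}{13288} + \frac{12701}{23830} = \frac{336471099}{158326520} \approx 2.1252$)
$- \frac{1}{\left(M{\left(P{\left(-6 \right)} \right)} + n{\left(-2 \right)}\right) + G} = - \frac{1}{\left(-129 + \left(13332 + 66 \left(-2\right)\right)\right) + \frac{336471099}{158326520}} = - \frac{1}{\left(-129 + \left(13332 - 132\right)\right) + \frac{336471099}{158326520}} = - \frac{1}{\left(-129 + 13200\right) + \frac{336471099}{158326520}} = - \frac{1}{13071 + \frac{336471099}{158326520}} = - \frac{1}{\frac{2069822414019}{158326520}} = \left(-1\right) \frac{158326520}{2069822414019} = - \frac{158326520}{2069822414019}$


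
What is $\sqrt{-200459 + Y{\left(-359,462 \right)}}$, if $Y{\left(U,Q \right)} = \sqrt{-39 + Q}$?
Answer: $\sqrt{-200459 + 3 \sqrt{47}} \approx 447.7 i$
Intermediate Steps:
$\sqrt{-200459 + Y{\left(-359,462 \right)}} = \sqrt{-200459 + \sqrt{-39 + 462}} = \sqrt{-200459 + \sqrt{423}} = \sqrt{-200459 + 3 \sqrt{47}}$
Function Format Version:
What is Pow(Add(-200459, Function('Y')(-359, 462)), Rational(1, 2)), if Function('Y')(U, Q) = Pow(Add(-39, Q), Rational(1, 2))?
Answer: Pow(Add(-200459, Mul(3, Pow(47, Rational(1, 2)))), Rational(1, 2)) ≈ Mul(447.70, I)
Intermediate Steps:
Pow(Add(-200459, Function('Y')(-359, 462)), Rational(1, 2)) = Pow(Add(-200459, Pow(Add(-39, 462), Rational(1, 2))), Rational(1, 2)) = Pow(Add(-200459, Pow(423, Rational(1, 2))), Rational(1, 2)) = Pow(Add(-200459, Mul(3, Pow(47, Rational(1, 2)))), Rational(1, 2))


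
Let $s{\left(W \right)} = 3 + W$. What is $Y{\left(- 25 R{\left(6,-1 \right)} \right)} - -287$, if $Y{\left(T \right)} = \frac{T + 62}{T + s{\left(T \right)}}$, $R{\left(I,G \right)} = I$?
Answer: $\frac{7757}{27} \approx 287.3$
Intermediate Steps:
$Y{\left(T \right)} = \frac{62 + T}{3 + 2 T}$ ($Y{\left(T \right)} = \frac{T + 62}{T + \left(3 + T\right)} = \frac{62 + T}{3 + 2 T}$)
$Y{\left(- 25 R{\left(6,-1 \right)} \right)} - -287 = \frac{62 - 150}{3 + 2 \left(\left(-25\right) 6\right)} - -287 = \frac{62 - 150}{3 + 2 \left(-150\right)} + 287 = \frac{1}{3 - 300} \left(-88\right) + 287 = \frac{1}{-297} \left(-88\right) + 287 = \left(- \frac{1}{297}\right) \left(-88\right) + 287 = \frac{8}{27} + 287 = \frac{7757}{27}$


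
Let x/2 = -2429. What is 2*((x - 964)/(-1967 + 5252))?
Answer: -11644/3285 ≈ -3.5446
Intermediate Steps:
x = -4858 (x = 2*(-2429) = -4858)
2*((x - 964)/(-1967 + 5252)) = 2*((-4858 - 964)/(-1967 + 5252)) = 2*(-5822/3285) = -11644/3285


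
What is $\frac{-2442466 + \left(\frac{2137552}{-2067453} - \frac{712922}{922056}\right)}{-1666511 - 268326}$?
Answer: $\frac{776015760141440011}{614732362467301836} \approx 1.2624$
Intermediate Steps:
$\frac{-2442466 + \left(\frac{2137552}{-2067453} - \frac{712922}{922056}\right)}{-1666511 - 268326} = \frac{-2442466 + \left(2137552 \left(- \frac{1}{2067453}\right) - \frac{356461}{461028}\right)}{-1934837} = \left(-2442466 - \frac{574145895763}{317717907228}\right) \left(- \frac{1}{1934837}\right) = \left(- \frac{776015760141440011}{317717907228}\right) \left(- \frac{1}{1934837}\right) = \frac{776015760141440011}{614732362467301836}$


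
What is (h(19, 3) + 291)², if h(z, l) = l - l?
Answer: 84681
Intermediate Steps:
h(z, l) = 0
(h(19, 3) + 291)² = (0 + 291)² = 291² = 84681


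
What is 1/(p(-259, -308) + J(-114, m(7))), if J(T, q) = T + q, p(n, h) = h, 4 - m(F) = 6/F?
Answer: -7/2932 ≈ -0.0023874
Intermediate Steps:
m(F) = 4 - 6/F
1/(p(-259, -308) + J(-114, m(7))) = 1/(-308 + (-114 + (4 - 6/7))) = 1/(-308 + (-114 + 22/7)) = 1/(-308 - 776/7) = 1/(-2932/7) = -7/2932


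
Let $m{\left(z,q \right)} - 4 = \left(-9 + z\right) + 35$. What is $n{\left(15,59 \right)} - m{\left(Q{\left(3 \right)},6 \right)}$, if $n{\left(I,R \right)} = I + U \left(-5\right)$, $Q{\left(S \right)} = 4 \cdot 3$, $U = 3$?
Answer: $-42$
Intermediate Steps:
$Q{\left(S \right)} = 12$
$n{\left(I,R \right)} = -15 + I$ ($n{\left(I,R \right)} = I + 3 \left(-5\right) = I - 15 = -15 + I$)
$m{\left(z,q \right)} = 30 + z$ ($m{\left(z,q \right)} = 4 + \left(\left(-9 + z\right) + 35\right) = 4 + \left(26 + z\right) = 30 + z$)
$n{\left(15,59 \right)} - m{\left(Q{\left(3 \right)},6 \right)} = \left(-15 + 15\right) - \left(30 + 12\right) = 0 - 42 = -42$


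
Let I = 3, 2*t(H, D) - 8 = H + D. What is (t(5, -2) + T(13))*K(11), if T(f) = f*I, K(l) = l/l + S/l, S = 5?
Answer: 712/11 ≈ 64.727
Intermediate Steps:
t(H, D) = 4 + D/2 + H/2 (t(H, D) = 4 + (H + D)/2 = 4 + (D + H)/2 = 4 + (D/2 + H/2) = 4 + D/2 + H/2)
K(l) = 1 + 5/l (K(l) = l/l + 5/l = 1 + 5/l)
T(f) = 3*f (T(f) = f*3 = 3*f)
(t(5, -2) + T(13))*K(11) = ((4 + (½)*(-2) + (½)*5) + 3*13)*((5 + 11)/11) = ((4 - 1 + 5/2) + 39)*((1/11)*16) = (11/2 + 39)*(16/11) = (89/2)*(16/11) = 712/11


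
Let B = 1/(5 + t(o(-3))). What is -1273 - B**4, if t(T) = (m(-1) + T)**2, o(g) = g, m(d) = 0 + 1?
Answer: -8352154/6561 ≈ -1273.0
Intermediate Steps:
m(d) = 1
t(T) = (1 + T)**2
B = 1/9 (B = 1/(5 + (1 - 3)**2) = 1/(5 + (-2)**2) = 1/(5 + 4) = 1/9 ≈ 0.11111)
-1273 - B**4 = -1273 - (1/9)**4 = -1273 - 1*1/6561 = -1273 - 1/6561 = -8352154/6561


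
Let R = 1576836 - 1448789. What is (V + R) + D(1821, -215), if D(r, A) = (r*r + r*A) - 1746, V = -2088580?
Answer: 962247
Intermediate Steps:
R = 128047
D(r, A) = -1746 + r**2 + A*r (D(r, A) = (r**2 + A*r) - 1746 = -1746 + r**2 + A*r)
(V + R) + D(1821, -215) = (-2088580 + 128047) + (-1746 + 1821**2 - 215*1821) = -1960533 + (-1746 + 3316041 - 391515) = -1960533 + 2922780 = 962247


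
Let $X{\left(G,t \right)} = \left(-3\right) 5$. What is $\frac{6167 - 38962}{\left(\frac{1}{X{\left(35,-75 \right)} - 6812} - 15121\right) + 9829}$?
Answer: $\frac{44778293}{7225697} \approx 6.1971$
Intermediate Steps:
$X{\left(G,t \right)} = -15$
$\frac{6167 - 38962}{\left(\frac{1}{X{\left(35,-75 \right)} - 6812} - 15121\right) + 9829} = \frac{6167 - 38962}{\left(\frac{1}{-15 - 6812} - 15121\right) + 9829} = - \frac{32795}{\left(\frac{1}{-6827} - 15121\right) + 9829} = - \frac{32795}{\left(- \frac{1}{6827} - 15121\right) + 9829} = - \frac{32795}{- \frac{103231068}{6827} + 9829} = - \frac{32795}{- \frac{36128485}{6827}} = \left(-32795\right) \left(- \frac{6827}{36128485}\right) = \frac{44778293}{7225697}$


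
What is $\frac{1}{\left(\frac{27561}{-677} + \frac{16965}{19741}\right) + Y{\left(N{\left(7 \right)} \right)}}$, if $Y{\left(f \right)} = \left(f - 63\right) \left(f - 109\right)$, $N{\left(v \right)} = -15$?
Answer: $\frac{13364657}{128730366108} \approx 0.00010382$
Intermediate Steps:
$Y{\left(f \right)} = \left(-109 + f\right) \left(-63 + f\right)$ ($Y{\left(f \right)} = \left(-63 + f\right) \left(-109 + f\right) = \left(-109 + f\right) \left(-63 + f\right)$)
$\frac{1}{\left(\frac{27561}{-677} + \frac{16965}{19741}\right) + Y{\left(N{\left(7 \right)} \right)}} = \frac{1}{\left(\frac{27561}{-677} + \frac{16965}{19741}\right) + \left(6867 + \left(-15\right)^{2} - -2580\right)} = \frac{1}{\left(27561 \left(- \frac{1}{677}\right) + 16965 \cdot \frac{1}{19741}\right) + \left(6867 + 225 + 2580\right)} = \frac{1}{\left(- \frac{27561}{677} + \frac{16965}{19741}\right) + 9672} = \frac{1}{- \frac{532596396}{13364657} + 9672} = \frac{1}{\frac{128730366108}{13364657}} = \frac{13364657}{128730366108}$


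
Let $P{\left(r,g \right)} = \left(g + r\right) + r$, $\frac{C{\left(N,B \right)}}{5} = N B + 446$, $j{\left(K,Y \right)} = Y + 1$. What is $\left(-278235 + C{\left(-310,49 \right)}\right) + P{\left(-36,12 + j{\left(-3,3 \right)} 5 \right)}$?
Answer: $-351995$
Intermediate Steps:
$j{\left(K,Y \right)} = 1 + Y$
$C{\left(N,B \right)} = 2230 + 5 B N$ ($C{\left(N,B \right)} = 5 \left(N B + 446\right) = 5 \left(B N + 446\right) = 5 \left(446 + B N\right) = 2230 + 5 B N$)
$P{\left(r,g \right)} = g + 2 r$
$\left(-278235 + C{\left(-310,49 \right)}\right) + P{\left(-36,12 + j{\left(-3,3 \right)} 5 \right)} = \left(-278235 + \left(2230 + 5 \cdot 49 \left(-310\right)\right)\right) + \left(\left(12 + \left(1 + 3\right) 5\right) + 2 \left(-36\right)\right) = \left(-278235 + \left(2230 - 75950\right)\right) + \left(\left(12 + 4 \cdot 5\right) - 72\right) = \left(-278235 - 73720\right) + \left(\left(12 + 20\right) - 72\right) = -351955 + \left(32 - 72\right) = -351955 - 40 = -351995$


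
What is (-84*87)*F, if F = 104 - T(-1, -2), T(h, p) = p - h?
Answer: -767340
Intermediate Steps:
F = 105 (F = 104 - (-2 - 1*(-1)) = 104 - (-2 + 1) = 104 - 1*(-1) = 104 + 1 = 105)
(-84*87)*F = -84*87*105 = -7308*105 = -767340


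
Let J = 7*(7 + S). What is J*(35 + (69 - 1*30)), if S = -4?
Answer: 1554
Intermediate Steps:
J = 21 (J = 7*(7 - 4) = 7*3 = 21)
J*(35 + (69 - 1*30)) = 21*(35 + (69 - 1*30)) = 21*(35 + (69 - 30)) = 21*(35 + 39) = 21*74 = 1554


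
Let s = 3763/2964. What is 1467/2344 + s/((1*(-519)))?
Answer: 561972275/901453176 ≈ 0.62341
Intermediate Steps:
s = 3763/2964 (s = 3763*(1/2964) = 3763/2964 ≈ 1.2696)
1467/2344 + s/((1*(-519))) = 1467/2344 + 3763/(2964*((1*(-519)))) = 1467*(1/2344) + (3763/2964)/(-519) = 1467/2344 + (3763/2964)*(-1/519) = 1467/2344 - 3763/1538316 = 561972275/901453176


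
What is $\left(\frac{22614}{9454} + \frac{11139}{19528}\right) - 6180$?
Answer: $- \frac{570195272931}{92308856} \approx -6177.0$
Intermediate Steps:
$\left(\frac{22614}{9454} + \frac{11139}{19528}\right) - 6180 = \left(22614 \cdot \frac{1}{9454} + 11139 \cdot \frac{1}{19528}\right) - 6180 = \left(\frac{11307}{4727} + \frac{11139}{19528}\right) - 6180 = \frac{273457149}{92308856} - 6180 = - \frac{570195272931}{92308856}$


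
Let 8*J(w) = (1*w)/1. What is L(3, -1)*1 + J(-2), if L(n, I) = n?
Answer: 11/4 ≈ 2.7500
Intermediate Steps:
J(w) = w/8 (J(w) = ((1*w)/1)/8 = (w*1)/8 = w/8)
L(3, -1)*1 + J(-2) = 3*1 + (⅛)*(-2) = 3 - ¼ = 11/4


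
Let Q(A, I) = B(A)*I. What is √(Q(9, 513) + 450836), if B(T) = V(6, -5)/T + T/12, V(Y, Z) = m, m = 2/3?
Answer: √1805035/2 ≈ 671.76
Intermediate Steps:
m = ⅔ (m = 2*(⅓) = ⅔ ≈ 0.66667)
V(Y, Z) = ⅔
B(T) = T/12 + 2/(3*T) (B(T) = 2/(3*T) + T/12 = T/12 + 2/(3*T))
Q(A, I) = I*(8 + A²)/(12*A) (Q(A, I) = ((8 + A²)/(12*A))*I = I*(8 + A²)/(12*A))
√(Q(9, 513) + 450836) = √((1/12)*513*(8 + 9²)/9 + 450836) = √((1/12)*513*(⅑)*(8 + 81) + 450836) = √((1/12)*513*(⅑)*89 + 450836) = √(1691/4 + 450836) = √(1805035/4) = √1805035/2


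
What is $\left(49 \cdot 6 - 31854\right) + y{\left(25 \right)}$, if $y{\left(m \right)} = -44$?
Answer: $-31604$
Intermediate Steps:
$\left(49 \cdot 6 - 31854\right) + y{\left(25 \right)} = \left(49 \cdot 6 - 31854\right) - 44 = \left(294 - 31854\right) - 44 = -31560 - 44 = -31604$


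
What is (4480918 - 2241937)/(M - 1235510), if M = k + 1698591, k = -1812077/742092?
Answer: 44906213196/9287753875 ≈ 4.8350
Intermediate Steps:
k = -1812077/742092 (k = -1812077*1/742092 = -1812077/742092 ≈ -2.4418)
M = 1260508980295/742092 (M = -1812077/742092 + 1698591 = 1260508980295/742092 ≈ 1.6986e+6)
(4480918 - 2241937)/(M - 1235510) = (4480918 - 2241937)/(1260508980295/742092 - 1235510) = 2238981/(343646893375/742092) = 2238981*(742092/343646893375) = 44906213196/9287753875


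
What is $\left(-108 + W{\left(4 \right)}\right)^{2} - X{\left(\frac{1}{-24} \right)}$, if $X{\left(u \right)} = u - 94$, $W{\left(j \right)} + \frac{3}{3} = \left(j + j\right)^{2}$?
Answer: $\frac{50857}{24} \approx 2119.0$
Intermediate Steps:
$W{\left(j \right)} = -1 + 4 j^{2}$ ($W{\left(j \right)} = -1 + \left(j + j\right)^{2} = -1 + \left(2 j\right)^{2} = -1 + 4 j^{2}$)
$X{\left(u \right)} = -94 + u$ ($X{\left(u \right)} = u - 94 = -94 + u$)
$\left(-108 + W{\left(4 \right)}\right)^{2} - X{\left(\frac{1}{-24} \right)} = \left(-108 - \left(1 - 4 \cdot 4^{2}\right)\right)^{2} - \left(-94 + \frac{1}{-24}\right) = \left(-108 + \left(-1 + 4 \cdot 16\right)\right)^{2} - \left(-94 - \frac{1}{24}\right) = \left(-108 + \left(-1 + 64\right)\right)^{2} - - \frac{2257}{24} = \left(-108 + 63\right)^{2} + \frac{2257}{24} = \left(-45\right)^{2} + \frac{2257}{24} = 2025 + \frac{2257}{24} = \frac{50857}{24}$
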